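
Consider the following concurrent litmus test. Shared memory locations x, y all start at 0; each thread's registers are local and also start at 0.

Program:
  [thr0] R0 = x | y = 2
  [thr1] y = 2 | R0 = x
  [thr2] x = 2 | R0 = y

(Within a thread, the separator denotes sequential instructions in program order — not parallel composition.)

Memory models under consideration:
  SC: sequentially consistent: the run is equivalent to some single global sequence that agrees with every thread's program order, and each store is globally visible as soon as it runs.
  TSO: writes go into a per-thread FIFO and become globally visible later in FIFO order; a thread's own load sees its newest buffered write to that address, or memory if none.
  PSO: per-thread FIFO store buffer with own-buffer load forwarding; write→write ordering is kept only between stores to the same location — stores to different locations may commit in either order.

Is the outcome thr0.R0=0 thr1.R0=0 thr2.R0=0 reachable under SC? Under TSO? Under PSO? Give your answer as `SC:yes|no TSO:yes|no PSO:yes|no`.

SC:no TSO:yes PSO:yes

outcome vector order: (thr0.R0,thr1.R0,thr2.R0)
[SC] allowed = {0/0/2, 0/2/0, 0/2/2, 2/0/2, 2/2/0, 2/2/2}
[TSO] allowed = {0/0/0, 0/0/2, 0/2/0, 0/2/2, 2/0/0, 2/0/2, 2/2/0, 2/2/2}
[PSO] allowed = {0/0/0, 0/0/2, 0/2/0, 0/2/2, 2/0/0, 2/0/2, 2/2/0, 2/2/2}
target 0/0/0 ∈ {TSO,PSO}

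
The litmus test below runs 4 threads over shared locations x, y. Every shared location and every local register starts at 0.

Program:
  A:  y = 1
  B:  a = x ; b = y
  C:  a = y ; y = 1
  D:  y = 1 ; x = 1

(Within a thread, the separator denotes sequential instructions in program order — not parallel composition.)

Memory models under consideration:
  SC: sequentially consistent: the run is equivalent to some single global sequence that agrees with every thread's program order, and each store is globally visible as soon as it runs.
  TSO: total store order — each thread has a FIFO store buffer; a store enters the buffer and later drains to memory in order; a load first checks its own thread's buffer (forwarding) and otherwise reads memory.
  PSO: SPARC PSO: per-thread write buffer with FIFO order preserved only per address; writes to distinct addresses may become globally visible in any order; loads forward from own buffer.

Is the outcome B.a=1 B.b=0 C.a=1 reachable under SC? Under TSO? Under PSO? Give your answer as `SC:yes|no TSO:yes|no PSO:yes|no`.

outcome vector order: (B.a,B.b,C.a)
under SC → 000; 001; 010; 011; 110; 111
under TSO → 000; 001; 010; 011; 110; 111
under PSO → 000; 001; 010; 011; 100; 101; 110; 111
target 101 ∈ {PSO}

SC:no TSO:no PSO:yes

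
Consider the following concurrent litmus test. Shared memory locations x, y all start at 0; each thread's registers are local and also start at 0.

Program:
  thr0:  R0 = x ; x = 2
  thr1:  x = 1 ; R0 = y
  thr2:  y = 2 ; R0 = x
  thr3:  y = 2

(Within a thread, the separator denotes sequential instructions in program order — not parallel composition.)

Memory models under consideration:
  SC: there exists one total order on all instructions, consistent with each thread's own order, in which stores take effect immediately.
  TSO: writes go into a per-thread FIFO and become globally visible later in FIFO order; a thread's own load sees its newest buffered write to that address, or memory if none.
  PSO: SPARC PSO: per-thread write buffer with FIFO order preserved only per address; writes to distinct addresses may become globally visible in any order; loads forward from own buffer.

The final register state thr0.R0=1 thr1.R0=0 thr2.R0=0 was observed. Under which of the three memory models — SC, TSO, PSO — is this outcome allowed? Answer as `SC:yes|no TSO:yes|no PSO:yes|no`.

outcome vector order: (thr0.R0,thr1.R0,thr2.R0)
SC (10): (0,0,1); (0,0,2); (0,2,0); (0,2,1); (0,2,2); (1,0,1); (1,0,2); (1,2,0); (1,2,1); (1,2,2)
TSO (12): (0,0,0); (0,0,1); (0,0,2); (0,2,0); (0,2,1); (0,2,2); (1,0,0); (1,0,1); (1,0,2); (1,2,0); (1,2,1); (1,2,2)
PSO (12): (0,0,0); (0,0,1); (0,0,2); (0,2,0); (0,2,1); (0,2,2); (1,0,0); (1,0,1); (1,0,2); (1,2,0); (1,2,1); (1,2,2)
target (1,0,0) ∈ {TSO,PSO}

SC:no TSO:yes PSO:yes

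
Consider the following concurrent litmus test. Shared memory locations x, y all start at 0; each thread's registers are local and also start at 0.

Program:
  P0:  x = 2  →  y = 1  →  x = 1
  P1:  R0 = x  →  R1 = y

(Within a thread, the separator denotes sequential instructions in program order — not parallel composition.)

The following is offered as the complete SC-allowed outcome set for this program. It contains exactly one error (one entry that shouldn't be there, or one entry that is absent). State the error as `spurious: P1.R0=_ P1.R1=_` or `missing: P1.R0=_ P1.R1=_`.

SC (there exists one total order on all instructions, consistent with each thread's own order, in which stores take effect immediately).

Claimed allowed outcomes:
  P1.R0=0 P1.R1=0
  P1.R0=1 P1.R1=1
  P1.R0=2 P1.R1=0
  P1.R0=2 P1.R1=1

missing: P1.R0=0 P1.R1=1

outcome vector order: (P1.R0,P1.R1)
[SC] allowed = {<0 0>, <0 1>, <1 1>, <2 0>, <2 1>}
SC∖claimed = {<0 1>}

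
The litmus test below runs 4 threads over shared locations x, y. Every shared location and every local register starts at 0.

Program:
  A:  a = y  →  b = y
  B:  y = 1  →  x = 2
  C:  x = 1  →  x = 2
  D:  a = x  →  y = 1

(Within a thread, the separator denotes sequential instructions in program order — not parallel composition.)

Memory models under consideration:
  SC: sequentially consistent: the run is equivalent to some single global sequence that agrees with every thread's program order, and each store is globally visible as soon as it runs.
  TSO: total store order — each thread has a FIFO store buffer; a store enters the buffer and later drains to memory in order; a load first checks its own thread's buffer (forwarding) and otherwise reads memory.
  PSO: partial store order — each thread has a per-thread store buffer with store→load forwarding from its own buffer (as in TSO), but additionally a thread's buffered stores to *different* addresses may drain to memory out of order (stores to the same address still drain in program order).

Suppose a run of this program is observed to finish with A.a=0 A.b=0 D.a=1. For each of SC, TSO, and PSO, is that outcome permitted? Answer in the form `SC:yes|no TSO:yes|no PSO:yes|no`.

outcome vector order: (A.a,A.b,D.a)
SC: 9 outcomes — {000, 001, 002, 010, 011, 012, 110, 111, 112}
TSO: 9 outcomes — {000, 001, 002, 010, 011, 012, 110, 111, 112}
PSO: 9 outcomes — {000, 001, 002, 010, 011, 012, 110, 111, 112}
target 001 ∈ {SC,TSO,PSO}

SC:yes TSO:yes PSO:yes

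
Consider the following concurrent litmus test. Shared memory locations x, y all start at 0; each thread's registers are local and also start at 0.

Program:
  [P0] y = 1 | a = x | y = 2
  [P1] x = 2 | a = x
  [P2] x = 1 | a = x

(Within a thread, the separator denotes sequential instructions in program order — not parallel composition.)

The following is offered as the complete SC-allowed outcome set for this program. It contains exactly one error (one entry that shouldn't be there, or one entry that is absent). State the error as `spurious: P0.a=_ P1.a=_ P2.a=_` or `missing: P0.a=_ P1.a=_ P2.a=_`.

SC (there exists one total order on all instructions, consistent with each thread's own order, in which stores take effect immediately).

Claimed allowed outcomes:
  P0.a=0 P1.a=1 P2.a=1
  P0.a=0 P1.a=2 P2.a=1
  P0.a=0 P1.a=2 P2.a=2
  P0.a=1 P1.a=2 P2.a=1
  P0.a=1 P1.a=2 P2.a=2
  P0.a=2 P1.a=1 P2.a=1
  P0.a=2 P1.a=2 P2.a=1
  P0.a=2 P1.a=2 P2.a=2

missing: P0.a=1 P1.a=1 P2.a=1

outcome vector order: (P0.a,P1.a,P2.a)
SC (9): (0,1,1), (0,2,1), (0,2,2), (1,1,1), (1,2,1), (1,2,2), (2,1,1), (2,2,1), (2,2,2)
SC∖claimed = {(1,1,1)}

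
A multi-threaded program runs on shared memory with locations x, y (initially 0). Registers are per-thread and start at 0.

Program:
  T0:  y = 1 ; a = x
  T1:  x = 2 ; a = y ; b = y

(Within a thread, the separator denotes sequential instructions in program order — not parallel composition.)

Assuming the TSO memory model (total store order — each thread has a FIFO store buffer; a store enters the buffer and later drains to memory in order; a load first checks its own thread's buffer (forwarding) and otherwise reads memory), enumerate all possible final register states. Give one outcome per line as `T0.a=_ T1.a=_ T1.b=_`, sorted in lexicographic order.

T0.a=0 T1.a=0 T1.b=0
T0.a=0 T1.a=0 T1.b=1
T0.a=0 T1.a=1 T1.b=1
T0.a=2 T1.a=0 T1.b=0
T0.a=2 T1.a=0 T1.b=1
T0.a=2 T1.a=1 T1.b=1

outcome vector order: (T0.a,T1.a,T1.b)
|TSO outcomes| = 6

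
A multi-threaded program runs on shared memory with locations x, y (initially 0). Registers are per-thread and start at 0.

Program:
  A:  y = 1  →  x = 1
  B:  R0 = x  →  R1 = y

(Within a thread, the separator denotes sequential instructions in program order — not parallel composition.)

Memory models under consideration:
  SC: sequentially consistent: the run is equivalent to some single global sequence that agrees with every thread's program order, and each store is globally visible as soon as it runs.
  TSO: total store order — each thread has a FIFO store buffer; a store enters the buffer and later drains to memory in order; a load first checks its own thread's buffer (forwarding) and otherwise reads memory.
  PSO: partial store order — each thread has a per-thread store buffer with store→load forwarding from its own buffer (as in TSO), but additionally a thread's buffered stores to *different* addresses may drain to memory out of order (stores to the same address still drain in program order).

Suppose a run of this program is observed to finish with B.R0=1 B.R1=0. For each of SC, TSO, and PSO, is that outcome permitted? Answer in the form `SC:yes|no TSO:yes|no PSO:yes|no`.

SC:no TSO:no PSO:yes

outcome vector order: (B.R0,B.R1)
SC: 3 outcomes — {<0 0> <0 1> <1 1>}
TSO: 3 outcomes — {<0 0> <0 1> <1 1>}
PSO: 4 outcomes — {<0 0> <0 1> <1 0> <1 1>}
target <1 0> ∈ {PSO}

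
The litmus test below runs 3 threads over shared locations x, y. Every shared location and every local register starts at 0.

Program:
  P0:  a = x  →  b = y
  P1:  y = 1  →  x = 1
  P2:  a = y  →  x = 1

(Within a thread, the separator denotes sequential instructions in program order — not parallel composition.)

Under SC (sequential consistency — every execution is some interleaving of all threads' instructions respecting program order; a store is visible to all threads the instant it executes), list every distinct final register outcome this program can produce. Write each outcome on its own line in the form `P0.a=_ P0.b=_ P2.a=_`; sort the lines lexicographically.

outcome vector order: (P0.a,P0.b,P2.a)
|SC outcomes| = 7

P0.a=0 P0.b=0 P2.a=0
P0.a=0 P0.b=0 P2.a=1
P0.a=0 P0.b=1 P2.a=0
P0.a=0 P0.b=1 P2.a=1
P0.a=1 P0.b=0 P2.a=0
P0.a=1 P0.b=1 P2.a=0
P0.a=1 P0.b=1 P2.a=1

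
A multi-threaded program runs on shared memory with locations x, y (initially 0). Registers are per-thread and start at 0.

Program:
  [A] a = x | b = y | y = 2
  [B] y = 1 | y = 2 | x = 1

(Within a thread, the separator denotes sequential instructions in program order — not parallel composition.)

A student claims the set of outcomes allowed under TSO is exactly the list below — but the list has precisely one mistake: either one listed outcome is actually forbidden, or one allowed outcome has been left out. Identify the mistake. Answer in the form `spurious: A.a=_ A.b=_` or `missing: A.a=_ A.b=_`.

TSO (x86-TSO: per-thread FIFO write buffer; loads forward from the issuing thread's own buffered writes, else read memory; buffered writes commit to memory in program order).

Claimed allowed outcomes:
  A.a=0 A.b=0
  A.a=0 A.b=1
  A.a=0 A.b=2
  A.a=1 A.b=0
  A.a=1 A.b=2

outcome vector order: (A.a,A.b)
[TSO] allowed = {0/0 0/1 0/2 1/2}
claimed∖TSO = {1/0}

spurious: A.a=1 A.b=0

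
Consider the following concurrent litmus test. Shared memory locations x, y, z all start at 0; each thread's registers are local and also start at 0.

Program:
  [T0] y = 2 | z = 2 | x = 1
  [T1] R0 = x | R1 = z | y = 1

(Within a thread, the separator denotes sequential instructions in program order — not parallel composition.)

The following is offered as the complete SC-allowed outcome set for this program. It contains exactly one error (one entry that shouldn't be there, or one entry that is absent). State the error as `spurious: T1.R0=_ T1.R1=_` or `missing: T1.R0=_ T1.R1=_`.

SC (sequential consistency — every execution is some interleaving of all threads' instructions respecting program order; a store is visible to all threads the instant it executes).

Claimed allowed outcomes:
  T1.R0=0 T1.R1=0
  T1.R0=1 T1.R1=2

missing: T1.R0=0 T1.R1=2

outcome vector order: (T1.R0,T1.R1)
SC (3): <0 0>; <0 2>; <1 2>
SC∖claimed = {<0 2>}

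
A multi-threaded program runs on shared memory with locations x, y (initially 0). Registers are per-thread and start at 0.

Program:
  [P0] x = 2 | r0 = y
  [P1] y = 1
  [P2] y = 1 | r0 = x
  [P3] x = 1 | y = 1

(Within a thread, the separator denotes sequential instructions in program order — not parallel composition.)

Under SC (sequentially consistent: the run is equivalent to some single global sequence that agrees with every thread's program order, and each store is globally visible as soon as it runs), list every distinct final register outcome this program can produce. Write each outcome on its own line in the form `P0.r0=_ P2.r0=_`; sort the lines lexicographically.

outcome vector order: (P0.r0,P2.r0)
|SC outcomes| = 5

P0.r0=0 P2.r0=1
P0.r0=0 P2.r0=2
P0.r0=1 P2.r0=0
P0.r0=1 P2.r0=1
P0.r0=1 P2.r0=2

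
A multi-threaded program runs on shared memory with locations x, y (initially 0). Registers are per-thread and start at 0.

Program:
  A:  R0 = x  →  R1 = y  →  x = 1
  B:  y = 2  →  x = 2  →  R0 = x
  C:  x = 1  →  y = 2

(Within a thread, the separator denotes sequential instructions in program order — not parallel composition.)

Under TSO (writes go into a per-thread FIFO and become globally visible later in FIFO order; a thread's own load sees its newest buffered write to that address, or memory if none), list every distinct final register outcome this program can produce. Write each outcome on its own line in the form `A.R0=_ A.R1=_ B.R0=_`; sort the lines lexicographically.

outcome vector order: (A.R0,A.R1,B.R0)
|TSO outcomes| = 10

A.R0=0 A.R1=0 B.R0=1
A.R0=0 A.R1=0 B.R0=2
A.R0=0 A.R1=2 B.R0=1
A.R0=0 A.R1=2 B.R0=2
A.R0=1 A.R1=0 B.R0=1
A.R0=1 A.R1=0 B.R0=2
A.R0=1 A.R1=2 B.R0=1
A.R0=1 A.R1=2 B.R0=2
A.R0=2 A.R1=2 B.R0=1
A.R0=2 A.R1=2 B.R0=2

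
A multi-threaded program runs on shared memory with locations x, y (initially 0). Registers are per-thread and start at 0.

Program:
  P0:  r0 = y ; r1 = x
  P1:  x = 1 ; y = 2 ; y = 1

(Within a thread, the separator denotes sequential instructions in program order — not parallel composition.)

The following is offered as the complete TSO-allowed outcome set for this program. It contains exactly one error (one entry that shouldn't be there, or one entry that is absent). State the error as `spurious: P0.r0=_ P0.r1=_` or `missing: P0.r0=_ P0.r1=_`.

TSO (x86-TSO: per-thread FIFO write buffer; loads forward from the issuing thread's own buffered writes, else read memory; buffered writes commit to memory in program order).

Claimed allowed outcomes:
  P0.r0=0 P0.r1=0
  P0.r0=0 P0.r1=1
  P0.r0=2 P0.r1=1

outcome vector order: (P0.r0,P0.r1)
TSO (4): (0,0); (0,1); (1,1); (2,1)
TSO∖claimed = {(1,1)}

missing: P0.r0=1 P0.r1=1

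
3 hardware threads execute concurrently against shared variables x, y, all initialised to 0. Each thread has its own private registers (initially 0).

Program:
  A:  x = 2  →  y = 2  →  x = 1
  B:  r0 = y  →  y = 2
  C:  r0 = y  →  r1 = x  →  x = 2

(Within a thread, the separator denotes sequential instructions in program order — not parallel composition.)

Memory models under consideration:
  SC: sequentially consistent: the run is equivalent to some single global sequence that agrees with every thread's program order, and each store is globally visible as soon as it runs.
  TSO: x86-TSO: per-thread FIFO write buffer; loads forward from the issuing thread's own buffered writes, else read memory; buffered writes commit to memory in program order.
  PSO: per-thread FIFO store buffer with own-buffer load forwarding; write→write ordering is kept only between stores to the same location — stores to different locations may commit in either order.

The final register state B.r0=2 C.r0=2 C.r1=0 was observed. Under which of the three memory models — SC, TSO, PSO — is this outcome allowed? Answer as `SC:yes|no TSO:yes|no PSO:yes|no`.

SC:no TSO:no PSO:yes

outcome vector order: (B.r0,C.r0,C.r1)
under SC → (0,0,0), (0,0,1), (0,0,2), (0,2,0), (0,2,1), (0,2,2), (2,0,0), (2,0,1), (2,0,2), (2,2,1), (2,2,2)
under TSO → (0,0,0), (0,0,1), (0,0,2), (0,2,0), (0,2,1), (0,2,2), (2,0,0), (2,0,1), (2,0,2), (2,2,1), (2,2,2)
under PSO → (0,0,0), (0,0,1), (0,0,2), (0,2,0), (0,2,1), (0,2,2), (2,0,0), (2,0,1), (2,0,2), (2,2,0), (2,2,1), (2,2,2)
target (2,2,0) ∈ {PSO}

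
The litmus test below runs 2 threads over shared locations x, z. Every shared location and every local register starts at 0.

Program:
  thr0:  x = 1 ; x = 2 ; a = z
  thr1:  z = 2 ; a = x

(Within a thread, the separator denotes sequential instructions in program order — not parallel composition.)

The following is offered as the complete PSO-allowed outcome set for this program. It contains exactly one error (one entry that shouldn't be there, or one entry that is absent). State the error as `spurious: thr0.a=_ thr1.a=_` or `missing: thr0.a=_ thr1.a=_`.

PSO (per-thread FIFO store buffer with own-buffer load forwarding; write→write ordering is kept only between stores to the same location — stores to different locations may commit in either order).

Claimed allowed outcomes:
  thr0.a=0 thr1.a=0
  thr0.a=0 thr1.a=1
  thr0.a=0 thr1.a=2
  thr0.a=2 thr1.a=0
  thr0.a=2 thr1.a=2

missing: thr0.a=2 thr1.a=1

outcome vector order: (thr0.a,thr1.a)
PSO (6): <0 0>, <0 1>, <0 2>, <2 0>, <2 1>, <2 2>
PSO∖claimed = {<2 1>}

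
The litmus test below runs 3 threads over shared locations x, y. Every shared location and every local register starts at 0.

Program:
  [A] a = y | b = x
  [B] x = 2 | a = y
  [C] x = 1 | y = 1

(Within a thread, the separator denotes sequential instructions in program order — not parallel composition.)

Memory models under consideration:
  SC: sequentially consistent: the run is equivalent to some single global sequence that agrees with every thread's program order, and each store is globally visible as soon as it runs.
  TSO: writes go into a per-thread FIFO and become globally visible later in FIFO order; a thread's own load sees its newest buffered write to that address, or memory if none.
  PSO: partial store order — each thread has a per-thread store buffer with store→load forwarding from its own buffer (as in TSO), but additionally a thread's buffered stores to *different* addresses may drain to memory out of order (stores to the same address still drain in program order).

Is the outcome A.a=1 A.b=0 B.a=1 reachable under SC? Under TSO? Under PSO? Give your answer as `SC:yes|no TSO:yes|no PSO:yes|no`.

outcome vector order: (A.a,A.b,B.a)
SC: 10 outcomes — {<0 0 0>, <0 0 1>, <0 1 0>, <0 1 1>, <0 2 0>, <0 2 1>, <1 1 0>, <1 1 1>, <1 2 0>, <1 2 1>}
TSO: 10 outcomes — {<0 0 0>, <0 0 1>, <0 1 0>, <0 1 1>, <0 2 0>, <0 2 1>, <1 1 0>, <1 1 1>, <1 2 0>, <1 2 1>}
PSO: 12 outcomes — {<0 0 0>, <0 0 1>, <0 1 0>, <0 1 1>, <0 2 0>, <0 2 1>, <1 0 0>, <1 0 1>, <1 1 0>, <1 1 1>, <1 2 0>, <1 2 1>}
target <1 0 1> ∈ {PSO}

SC:no TSO:no PSO:yes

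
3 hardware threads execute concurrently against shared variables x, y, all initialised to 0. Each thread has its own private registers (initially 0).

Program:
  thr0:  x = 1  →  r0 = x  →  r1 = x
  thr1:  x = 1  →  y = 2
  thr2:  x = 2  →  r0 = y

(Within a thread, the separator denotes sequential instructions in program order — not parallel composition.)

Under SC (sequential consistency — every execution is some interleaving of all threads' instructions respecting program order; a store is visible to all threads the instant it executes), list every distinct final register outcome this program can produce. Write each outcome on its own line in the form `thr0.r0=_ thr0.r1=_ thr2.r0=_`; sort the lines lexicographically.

outcome vector order: (thr0.r0,thr0.r1,thr2.r0)
|SC outcomes| = 8

thr0.r0=1 thr0.r1=1 thr2.r0=0
thr0.r0=1 thr0.r1=1 thr2.r0=2
thr0.r0=1 thr0.r1=2 thr2.r0=0
thr0.r0=1 thr0.r1=2 thr2.r0=2
thr0.r0=2 thr0.r1=1 thr2.r0=0
thr0.r0=2 thr0.r1=1 thr2.r0=2
thr0.r0=2 thr0.r1=2 thr2.r0=0
thr0.r0=2 thr0.r1=2 thr2.r0=2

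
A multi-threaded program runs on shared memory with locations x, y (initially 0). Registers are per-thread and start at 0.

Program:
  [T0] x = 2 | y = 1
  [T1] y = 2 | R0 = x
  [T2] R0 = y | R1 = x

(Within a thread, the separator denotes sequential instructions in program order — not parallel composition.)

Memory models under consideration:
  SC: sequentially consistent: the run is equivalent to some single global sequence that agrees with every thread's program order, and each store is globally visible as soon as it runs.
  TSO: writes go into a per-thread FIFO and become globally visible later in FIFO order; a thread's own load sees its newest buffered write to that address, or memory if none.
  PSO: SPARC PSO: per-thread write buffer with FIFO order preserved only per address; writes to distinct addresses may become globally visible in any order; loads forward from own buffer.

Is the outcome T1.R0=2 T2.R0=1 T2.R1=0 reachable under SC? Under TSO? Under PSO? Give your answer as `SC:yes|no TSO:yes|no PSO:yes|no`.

outcome vector order: (T1.R0,T2.R0,T2.R1)
SC: 10 outcomes — {(0,0,0), (0,0,2), (0,1,2), (0,2,0), (0,2,2), (2,0,0), (2,0,2), (2,1,2), (2,2,0), (2,2,2)}
TSO: 10 outcomes — {(0,0,0), (0,0,2), (0,1,2), (0,2,0), (0,2,2), (2,0,0), (2,0,2), (2,1,2), (2,2,0), (2,2,2)}
PSO: 12 outcomes — {(0,0,0), (0,0,2), (0,1,0), (0,1,2), (0,2,0), (0,2,2), (2,0,0), (2,0,2), (2,1,0), (2,1,2), (2,2,0), (2,2,2)}
target (2,1,0) ∈ {PSO}

SC:no TSO:no PSO:yes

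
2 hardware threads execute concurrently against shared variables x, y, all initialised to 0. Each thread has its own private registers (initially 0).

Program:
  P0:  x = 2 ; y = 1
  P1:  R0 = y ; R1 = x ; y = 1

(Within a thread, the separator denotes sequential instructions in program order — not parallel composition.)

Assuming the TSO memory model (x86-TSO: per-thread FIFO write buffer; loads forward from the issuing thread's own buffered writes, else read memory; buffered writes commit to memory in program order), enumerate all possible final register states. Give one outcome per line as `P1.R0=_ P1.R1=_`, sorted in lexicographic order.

outcome vector order: (P1.R0,P1.R1)
|TSO outcomes| = 3

P1.R0=0 P1.R1=0
P1.R0=0 P1.R1=2
P1.R0=1 P1.R1=2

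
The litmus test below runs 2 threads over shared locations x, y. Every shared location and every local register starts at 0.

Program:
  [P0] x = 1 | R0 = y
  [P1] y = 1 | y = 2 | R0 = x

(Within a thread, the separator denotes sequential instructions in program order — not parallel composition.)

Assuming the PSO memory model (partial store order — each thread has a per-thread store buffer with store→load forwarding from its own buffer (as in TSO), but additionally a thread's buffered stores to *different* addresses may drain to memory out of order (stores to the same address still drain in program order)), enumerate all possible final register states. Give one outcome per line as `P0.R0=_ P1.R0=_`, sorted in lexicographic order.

P0.R0=0 P1.R0=0
P0.R0=0 P1.R0=1
P0.R0=1 P1.R0=0
P0.R0=1 P1.R0=1
P0.R0=2 P1.R0=0
P0.R0=2 P1.R0=1

outcome vector order: (P0.R0,P1.R0)
|PSO outcomes| = 6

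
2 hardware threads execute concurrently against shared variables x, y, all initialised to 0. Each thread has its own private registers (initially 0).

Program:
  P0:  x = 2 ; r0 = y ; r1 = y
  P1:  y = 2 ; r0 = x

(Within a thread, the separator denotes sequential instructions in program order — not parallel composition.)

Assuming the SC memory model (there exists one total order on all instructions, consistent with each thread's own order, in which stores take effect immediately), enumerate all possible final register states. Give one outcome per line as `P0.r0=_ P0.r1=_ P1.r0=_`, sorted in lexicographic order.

P0.r0=0 P0.r1=0 P1.r0=2
P0.r0=0 P0.r1=2 P1.r0=2
P0.r0=2 P0.r1=2 P1.r0=0
P0.r0=2 P0.r1=2 P1.r0=2

outcome vector order: (P0.r0,P0.r1,P1.r0)
|SC outcomes| = 4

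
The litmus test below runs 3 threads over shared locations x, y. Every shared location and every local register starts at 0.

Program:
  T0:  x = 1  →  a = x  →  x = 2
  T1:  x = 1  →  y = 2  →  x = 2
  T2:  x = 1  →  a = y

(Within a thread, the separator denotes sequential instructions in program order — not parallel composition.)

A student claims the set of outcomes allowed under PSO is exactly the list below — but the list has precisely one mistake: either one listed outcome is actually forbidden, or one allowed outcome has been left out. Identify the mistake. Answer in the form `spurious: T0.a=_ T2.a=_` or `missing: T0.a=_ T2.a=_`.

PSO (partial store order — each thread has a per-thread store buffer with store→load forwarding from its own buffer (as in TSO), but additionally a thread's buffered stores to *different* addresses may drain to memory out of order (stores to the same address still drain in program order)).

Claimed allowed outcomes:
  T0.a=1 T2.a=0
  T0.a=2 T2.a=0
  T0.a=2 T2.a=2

outcome vector order: (T0.a,T2.a)
under PSO → 1/0, 1/2, 2/0, 2/2
PSO∖claimed = {1/2}

missing: T0.a=1 T2.a=2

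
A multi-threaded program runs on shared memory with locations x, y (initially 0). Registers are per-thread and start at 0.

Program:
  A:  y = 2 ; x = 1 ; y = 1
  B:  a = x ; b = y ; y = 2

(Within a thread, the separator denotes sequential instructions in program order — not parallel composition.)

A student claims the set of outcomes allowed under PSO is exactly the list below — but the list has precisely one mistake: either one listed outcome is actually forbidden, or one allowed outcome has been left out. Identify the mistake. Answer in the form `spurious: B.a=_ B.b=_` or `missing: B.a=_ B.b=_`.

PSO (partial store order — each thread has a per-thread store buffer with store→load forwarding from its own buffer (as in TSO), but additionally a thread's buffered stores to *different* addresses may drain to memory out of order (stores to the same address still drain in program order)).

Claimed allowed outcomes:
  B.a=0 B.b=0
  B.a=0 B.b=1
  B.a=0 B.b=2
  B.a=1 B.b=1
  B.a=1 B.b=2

outcome vector order: (B.a,B.b)
under PSO → 0/0; 0/1; 0/2; 1/0; 1/1; 1/2
PSO∖claimed = {1/0}

missing: B.a=1 B.b=0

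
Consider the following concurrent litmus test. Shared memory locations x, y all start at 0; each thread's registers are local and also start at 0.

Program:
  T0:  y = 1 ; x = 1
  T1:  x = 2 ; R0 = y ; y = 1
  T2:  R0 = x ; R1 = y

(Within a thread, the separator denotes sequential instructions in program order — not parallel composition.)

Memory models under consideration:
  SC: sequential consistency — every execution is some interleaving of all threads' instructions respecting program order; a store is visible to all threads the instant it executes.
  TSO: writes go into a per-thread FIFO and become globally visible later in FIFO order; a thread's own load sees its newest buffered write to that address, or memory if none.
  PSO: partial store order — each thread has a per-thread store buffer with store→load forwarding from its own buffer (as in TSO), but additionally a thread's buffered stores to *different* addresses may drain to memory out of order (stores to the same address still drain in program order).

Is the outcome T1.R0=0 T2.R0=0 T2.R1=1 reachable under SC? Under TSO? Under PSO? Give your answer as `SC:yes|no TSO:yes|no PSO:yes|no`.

SC:yes TSO:yes PSO:yes

outcome vector order: (T1.R0,T2.R0,T2.R1)
SC (10): 000 001 011 020 021 100 101 111 120 121
TSO (10): 000 001 011 020 021 100 101 111 120 121
PSO (12): 000 001 010 011 020 021 100 101 110 111 120 121
target 001 ∈ {SC,TSO,PSO}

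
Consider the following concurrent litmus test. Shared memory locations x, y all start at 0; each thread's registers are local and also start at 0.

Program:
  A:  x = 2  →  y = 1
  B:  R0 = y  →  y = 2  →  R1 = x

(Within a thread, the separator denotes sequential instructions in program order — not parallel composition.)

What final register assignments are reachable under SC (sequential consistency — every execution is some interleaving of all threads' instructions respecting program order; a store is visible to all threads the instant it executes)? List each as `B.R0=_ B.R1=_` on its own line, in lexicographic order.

B.R0=0 B.R1=0
B.R0=0 B.R1=2
B.R0=1 B.R1=2

outcome vector order: (B.R0,B.R1)
|SC outcomes| = 3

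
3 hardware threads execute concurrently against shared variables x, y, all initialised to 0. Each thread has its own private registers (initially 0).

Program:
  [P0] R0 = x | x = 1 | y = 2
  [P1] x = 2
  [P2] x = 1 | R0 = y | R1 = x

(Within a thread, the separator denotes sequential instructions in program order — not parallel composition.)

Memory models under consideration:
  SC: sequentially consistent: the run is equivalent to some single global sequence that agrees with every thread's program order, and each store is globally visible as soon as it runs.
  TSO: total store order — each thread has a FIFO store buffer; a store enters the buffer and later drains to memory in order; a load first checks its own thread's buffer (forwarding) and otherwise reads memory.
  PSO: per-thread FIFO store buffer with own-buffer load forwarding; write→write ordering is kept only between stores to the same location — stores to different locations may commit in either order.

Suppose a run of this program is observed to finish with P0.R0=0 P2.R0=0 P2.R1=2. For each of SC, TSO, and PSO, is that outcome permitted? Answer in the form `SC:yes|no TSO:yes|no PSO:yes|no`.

outcome vector order: (P0.R0,P2.R0,P2.R1)
under SC → <0 0 1>, <0 0 2>, <0 2 1>, <0 2 2>, <1 0 1>, <1 0 2>, <1 2 1>, <1 2 2>, <2 0 1>, <2 0 2>, <2 2 1>
under TSO → <0 0 1>, <0 0 2>, <0 2 1>, <0 2 2>, <1 0 1>, <1 0 2>, <1 2 1>, <1 2 2>, <2 0 1>, <2 0 2>, <2 2 1>
under PSO → <0 0 1>, <0 0 2>, <0 2 1>, <0 2 2>, <1 0 1>, <1 0 2>, <1 2 1>, <1 2 2>, <2 0 1>, <2 0 2>, <2 2 1>, <2 2 2>
target <0 0 2> ∈ {SC,TSO,PSO}

SC:yes TSO:yes PSO:yes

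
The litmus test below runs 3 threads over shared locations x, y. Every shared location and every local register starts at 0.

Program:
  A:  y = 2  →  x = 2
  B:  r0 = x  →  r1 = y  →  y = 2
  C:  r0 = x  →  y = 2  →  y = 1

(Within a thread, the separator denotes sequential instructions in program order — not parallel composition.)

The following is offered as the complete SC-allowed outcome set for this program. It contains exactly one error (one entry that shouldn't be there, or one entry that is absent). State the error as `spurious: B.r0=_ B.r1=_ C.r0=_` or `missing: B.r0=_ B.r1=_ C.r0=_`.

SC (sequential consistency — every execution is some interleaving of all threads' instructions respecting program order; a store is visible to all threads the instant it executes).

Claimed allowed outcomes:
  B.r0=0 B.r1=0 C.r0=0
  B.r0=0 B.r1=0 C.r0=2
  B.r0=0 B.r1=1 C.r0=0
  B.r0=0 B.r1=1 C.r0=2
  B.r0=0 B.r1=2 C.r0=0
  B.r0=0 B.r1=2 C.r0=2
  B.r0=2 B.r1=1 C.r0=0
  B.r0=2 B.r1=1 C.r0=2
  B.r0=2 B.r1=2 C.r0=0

outcome vector order: (B.r0,B.r1,C.r0)
SC (10): 000, 002, 010, 012, 020, 022, 210, 212, 220, 222
SC∖claimed = {222}

missing: B.r0=2 B.r1=2 C.r0=2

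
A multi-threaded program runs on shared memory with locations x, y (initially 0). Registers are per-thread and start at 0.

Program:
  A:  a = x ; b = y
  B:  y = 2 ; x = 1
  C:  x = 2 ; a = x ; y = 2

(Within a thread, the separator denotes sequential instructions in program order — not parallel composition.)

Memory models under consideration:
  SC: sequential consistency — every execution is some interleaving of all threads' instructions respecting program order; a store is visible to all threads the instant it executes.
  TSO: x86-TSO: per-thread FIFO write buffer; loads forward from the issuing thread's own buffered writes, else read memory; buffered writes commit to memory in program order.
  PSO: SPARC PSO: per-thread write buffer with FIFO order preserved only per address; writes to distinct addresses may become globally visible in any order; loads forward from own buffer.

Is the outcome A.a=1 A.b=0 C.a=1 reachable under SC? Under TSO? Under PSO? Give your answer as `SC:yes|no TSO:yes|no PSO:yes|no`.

SC:no TSO:no PSO:yes

outcome vector order: (A.a,A.b,C.a)
[SC] allowed = {0/0/1, 0/0/2, 0/2/1, 0/2/2, 1/2/1, 1/2/2, 2/0/1, 2/0/2, 2/2/1, 2/2/2}
[TSO] allowed = {0/0/1, 0/0/2, 0/2/1, 0/2/2, 1/2/1, 1/2/2, 2/0/1, 2/0/2, 2/2/1, 2/2/2}
[PSO] allowed = {0/0/1, 0/0/2, 0/2/1, 0/2/2, 1/0/1, 1/0/2, 1/2/1, 1/2/2, 2/0/1, 2/0/2, 2/2/1, 2/2/2}
target 1/0/1 ∈ {PSO}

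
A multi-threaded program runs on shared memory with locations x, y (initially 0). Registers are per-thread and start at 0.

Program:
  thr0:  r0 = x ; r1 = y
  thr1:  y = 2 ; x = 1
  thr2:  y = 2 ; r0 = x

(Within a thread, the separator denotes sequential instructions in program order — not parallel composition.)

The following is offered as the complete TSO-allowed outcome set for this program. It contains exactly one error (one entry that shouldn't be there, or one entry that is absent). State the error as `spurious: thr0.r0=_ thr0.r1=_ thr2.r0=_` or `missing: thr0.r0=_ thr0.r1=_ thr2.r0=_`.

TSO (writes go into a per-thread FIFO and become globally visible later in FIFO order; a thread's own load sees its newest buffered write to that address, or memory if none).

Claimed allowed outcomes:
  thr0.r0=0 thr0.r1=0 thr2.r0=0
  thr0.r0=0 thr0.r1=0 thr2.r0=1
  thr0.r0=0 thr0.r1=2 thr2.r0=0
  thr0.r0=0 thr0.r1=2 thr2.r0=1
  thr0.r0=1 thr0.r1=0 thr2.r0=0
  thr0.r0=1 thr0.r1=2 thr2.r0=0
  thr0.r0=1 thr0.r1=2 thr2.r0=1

outcome vector order: (thr0.r0,thr0.r1,thr2.r0)
TSO (6): (0,0,0) (0,0,1) (0,2,0) (0,2,1) (1,2,0) (1,2,1)
claimed∖TSO = {(1,0,0)}

spurious: thr0.r0=1 thr0.r1=0 thr2.r0=0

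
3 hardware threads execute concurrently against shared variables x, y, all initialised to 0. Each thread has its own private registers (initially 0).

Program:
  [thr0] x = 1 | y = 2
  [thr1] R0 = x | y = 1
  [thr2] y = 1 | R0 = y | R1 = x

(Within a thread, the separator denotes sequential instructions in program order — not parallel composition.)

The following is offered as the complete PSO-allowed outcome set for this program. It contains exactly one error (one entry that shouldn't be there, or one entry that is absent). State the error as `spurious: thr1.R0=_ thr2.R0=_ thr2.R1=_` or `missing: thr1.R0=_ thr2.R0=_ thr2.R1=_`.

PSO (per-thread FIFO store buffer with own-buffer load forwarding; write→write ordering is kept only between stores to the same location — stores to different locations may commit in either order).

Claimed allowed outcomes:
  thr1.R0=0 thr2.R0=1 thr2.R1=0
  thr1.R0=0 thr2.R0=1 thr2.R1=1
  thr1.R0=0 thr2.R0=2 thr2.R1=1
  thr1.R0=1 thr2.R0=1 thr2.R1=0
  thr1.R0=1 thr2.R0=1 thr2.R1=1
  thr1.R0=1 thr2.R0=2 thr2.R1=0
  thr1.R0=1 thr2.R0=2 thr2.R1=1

missing: thr1.R0=0 thr2.R0=2 thr2.R1=0

outcome vector order: (thr1.R0,thr2.R0,thr2.R1)
PSO (8): 010 011 020 021 110 111 120 121
PSO∖claimed = {020}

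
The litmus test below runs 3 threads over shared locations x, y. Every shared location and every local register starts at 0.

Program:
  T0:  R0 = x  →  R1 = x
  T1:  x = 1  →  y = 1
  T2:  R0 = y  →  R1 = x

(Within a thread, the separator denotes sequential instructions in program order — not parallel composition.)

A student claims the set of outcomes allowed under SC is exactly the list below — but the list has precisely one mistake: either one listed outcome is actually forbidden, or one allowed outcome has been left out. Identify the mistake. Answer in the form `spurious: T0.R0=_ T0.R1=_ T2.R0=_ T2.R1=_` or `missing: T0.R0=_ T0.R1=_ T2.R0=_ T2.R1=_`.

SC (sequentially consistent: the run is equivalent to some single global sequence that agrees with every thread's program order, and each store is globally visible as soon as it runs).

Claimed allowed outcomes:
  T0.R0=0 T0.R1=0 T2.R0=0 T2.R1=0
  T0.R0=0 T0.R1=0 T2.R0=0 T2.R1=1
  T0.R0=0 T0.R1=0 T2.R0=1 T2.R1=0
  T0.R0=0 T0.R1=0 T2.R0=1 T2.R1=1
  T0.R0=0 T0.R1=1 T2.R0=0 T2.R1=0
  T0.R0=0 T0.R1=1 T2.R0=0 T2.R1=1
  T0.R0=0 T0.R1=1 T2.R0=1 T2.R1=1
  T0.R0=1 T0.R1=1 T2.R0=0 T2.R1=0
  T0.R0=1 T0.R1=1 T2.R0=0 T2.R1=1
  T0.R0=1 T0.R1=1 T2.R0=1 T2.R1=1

outcome vector order: (T0.R0,T0.R1,T2.R0,T2.R1)
SC: 9 outcomes — {(0,0,0,0), (0,0,0,1), (0,0,1,1), (0,1,0,0), (0,1,0,1), (0,1,1,1), (1,1,0,0), (1,1,0,1), (1,1,1,1)}
claimed∖SC = {(0,0,1,0)}

spurious: T0.R0=0 T0.R1=0 T2.R0=1 T2.R1=0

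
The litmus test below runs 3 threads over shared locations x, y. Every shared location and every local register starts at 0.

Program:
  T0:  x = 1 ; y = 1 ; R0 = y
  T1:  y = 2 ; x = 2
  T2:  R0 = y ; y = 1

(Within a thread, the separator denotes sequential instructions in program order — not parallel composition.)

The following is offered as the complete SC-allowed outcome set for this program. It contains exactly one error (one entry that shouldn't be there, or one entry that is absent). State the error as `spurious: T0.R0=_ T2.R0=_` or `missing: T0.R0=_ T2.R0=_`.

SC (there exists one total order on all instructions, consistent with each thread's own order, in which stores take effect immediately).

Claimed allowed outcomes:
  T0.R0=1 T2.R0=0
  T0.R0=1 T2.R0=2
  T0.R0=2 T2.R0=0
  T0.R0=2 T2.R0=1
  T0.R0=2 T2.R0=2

outcome vector order: (T0.R0,T2.R0)
SC: 6 outcomes — {(1,0) (1,1) (1,2) (2,0) (2,1) (2,2)}
SC∖claimed = {(1,1)}

missing: T0.R0=1 T2.R0=1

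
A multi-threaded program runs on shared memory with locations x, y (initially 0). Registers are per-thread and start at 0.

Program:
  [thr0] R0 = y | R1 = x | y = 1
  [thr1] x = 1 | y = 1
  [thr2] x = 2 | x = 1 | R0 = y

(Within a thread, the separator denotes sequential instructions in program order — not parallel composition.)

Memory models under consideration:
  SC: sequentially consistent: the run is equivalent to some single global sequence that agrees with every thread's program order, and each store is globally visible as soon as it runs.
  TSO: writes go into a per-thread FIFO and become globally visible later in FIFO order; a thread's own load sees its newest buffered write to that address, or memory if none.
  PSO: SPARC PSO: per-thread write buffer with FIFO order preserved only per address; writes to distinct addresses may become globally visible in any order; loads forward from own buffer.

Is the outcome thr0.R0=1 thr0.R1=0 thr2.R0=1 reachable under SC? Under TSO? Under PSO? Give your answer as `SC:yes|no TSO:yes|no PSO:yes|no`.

SC:no TSO:no PSO:yes

outcome vector order: (thr0.R0,thr0.R1,thr2.R0)
[SC] allowed = {(0,0,0) (0,0,1) (0,1,0) (0,1,1) (0,2,0) (0,2,1) (1,1,0) (1,1,1) (1,2,1)}
[TSO] allowed = {(0,0,0) (0,0,1) (0,1,0) (0,1,1) (0,2,0) (0,2,1) (1,1,0) (1,1,1) (1,2,0) (1,2,1)}
[PSO] allowed = {(0,0,0) (0,0,1) (0,1,0) (0,1,1) (0,2,0) (0,2,1) (1,0,0) (1,0,1) (1,1,0) (1,1,1) (1,2,0) (1,2,1)}
target (1,0,1) ∈ {PSO}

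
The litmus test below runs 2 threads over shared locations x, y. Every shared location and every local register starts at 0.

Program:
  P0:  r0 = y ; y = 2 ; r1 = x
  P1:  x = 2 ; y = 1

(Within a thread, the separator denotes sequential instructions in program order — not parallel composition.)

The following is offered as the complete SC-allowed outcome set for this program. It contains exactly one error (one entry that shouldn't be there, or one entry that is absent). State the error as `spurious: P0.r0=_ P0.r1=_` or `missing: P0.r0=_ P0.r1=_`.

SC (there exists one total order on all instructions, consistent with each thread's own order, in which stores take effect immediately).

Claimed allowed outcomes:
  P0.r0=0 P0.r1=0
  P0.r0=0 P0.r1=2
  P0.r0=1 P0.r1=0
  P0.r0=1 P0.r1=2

spurious: P0.r0=1 P0.r1=0

outcome vector order: (P0.r0,P0.r1)
SC (3): (0,0), (0,2), (1,2)
claimed∖SC = {(1,0)}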